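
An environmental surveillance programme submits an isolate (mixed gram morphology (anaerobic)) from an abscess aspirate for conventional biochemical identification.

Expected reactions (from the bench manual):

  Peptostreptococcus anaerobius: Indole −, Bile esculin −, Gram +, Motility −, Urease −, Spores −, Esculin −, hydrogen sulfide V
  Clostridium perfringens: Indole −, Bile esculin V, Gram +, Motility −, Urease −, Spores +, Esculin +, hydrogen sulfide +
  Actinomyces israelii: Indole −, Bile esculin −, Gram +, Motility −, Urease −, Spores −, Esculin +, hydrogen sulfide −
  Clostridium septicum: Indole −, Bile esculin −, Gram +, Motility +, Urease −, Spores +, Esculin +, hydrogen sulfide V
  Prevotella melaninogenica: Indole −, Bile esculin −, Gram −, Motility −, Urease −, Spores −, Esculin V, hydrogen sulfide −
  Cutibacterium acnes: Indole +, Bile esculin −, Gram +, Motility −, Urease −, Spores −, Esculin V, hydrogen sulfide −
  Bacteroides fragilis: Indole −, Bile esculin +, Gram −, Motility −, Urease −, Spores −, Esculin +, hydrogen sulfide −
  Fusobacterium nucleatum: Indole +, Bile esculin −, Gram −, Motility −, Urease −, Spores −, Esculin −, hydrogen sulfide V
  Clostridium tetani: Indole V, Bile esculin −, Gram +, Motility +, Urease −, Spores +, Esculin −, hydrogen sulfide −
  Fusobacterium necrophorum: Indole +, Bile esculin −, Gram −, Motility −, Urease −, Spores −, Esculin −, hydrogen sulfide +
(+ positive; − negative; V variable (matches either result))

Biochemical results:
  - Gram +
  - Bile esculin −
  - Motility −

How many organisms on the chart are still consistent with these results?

4

Gram +: excludes Prevotella melaninogenica, Bacteroides fragilis, Fusobacterium nucleatum, Fusobacterium necrophorum — 6 left.
Bile esculin −: all 6 remaining candidates are consistent.
Motility −: excludes Clostridium septicum, Clostridium tetani — 4 left.
Still consistent: Actinomyces israelii, Clostridium perfringens, Cutibacterium acnes, Peptostreptococcus anaerobius.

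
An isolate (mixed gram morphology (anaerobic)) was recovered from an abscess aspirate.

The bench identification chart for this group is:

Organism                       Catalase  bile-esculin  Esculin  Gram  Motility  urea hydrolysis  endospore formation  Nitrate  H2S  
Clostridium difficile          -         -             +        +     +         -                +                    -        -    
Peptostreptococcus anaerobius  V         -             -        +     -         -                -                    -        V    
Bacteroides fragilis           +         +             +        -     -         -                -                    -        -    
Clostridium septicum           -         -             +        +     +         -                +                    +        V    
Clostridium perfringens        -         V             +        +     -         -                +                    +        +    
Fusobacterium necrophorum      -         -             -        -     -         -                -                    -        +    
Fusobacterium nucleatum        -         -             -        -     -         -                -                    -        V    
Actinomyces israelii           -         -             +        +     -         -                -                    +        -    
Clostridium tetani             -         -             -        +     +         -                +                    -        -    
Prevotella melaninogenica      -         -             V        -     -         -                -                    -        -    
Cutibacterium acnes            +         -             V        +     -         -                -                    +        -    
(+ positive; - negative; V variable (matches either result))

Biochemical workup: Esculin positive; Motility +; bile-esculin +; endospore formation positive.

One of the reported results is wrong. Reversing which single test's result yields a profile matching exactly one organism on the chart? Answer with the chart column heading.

As reported, no row in the chart matches all 4 reactions.
Reversing Esculin → still no organism matches.
Reversing endospore formation → still no organism matches.
Reversing Motility (to -) → unique match: Clostridium perfringens.
Reversing bile-esculin → 2 organisms match (not unique).

Motility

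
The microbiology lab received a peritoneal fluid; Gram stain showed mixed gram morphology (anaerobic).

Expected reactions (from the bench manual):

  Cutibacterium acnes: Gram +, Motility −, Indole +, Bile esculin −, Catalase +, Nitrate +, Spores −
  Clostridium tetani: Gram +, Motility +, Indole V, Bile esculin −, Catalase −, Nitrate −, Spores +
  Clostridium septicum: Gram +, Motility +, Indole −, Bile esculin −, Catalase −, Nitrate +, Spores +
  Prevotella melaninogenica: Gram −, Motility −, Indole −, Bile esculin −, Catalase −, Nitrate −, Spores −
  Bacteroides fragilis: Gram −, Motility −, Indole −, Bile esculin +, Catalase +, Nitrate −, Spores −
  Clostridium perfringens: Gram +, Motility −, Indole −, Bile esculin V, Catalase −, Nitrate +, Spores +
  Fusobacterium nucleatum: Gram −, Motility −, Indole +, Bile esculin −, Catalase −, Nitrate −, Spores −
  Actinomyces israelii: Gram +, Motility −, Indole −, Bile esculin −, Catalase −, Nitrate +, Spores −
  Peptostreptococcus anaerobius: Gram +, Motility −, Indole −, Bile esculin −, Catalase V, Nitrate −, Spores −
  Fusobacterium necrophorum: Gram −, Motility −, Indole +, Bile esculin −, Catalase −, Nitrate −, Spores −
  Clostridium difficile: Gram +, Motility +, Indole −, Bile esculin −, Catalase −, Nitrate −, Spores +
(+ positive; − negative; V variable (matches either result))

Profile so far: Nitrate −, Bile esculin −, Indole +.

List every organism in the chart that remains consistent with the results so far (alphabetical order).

Nitrate −: excludes Cutibacterium acnes, Clostridium septicum, Clostridium perfringens, Actinomyces israelii — 7 left.
Bile esculin −: excludes Bacteroides fragilis — 6 left.
Indole +: excludes Prevotella melaninogenica, Peptostreptococcus anaerobius, Clostridium difficile — 3 left.

Clostridium tetani, Fusobacterium necrophorum, Fusobacterium nucleatum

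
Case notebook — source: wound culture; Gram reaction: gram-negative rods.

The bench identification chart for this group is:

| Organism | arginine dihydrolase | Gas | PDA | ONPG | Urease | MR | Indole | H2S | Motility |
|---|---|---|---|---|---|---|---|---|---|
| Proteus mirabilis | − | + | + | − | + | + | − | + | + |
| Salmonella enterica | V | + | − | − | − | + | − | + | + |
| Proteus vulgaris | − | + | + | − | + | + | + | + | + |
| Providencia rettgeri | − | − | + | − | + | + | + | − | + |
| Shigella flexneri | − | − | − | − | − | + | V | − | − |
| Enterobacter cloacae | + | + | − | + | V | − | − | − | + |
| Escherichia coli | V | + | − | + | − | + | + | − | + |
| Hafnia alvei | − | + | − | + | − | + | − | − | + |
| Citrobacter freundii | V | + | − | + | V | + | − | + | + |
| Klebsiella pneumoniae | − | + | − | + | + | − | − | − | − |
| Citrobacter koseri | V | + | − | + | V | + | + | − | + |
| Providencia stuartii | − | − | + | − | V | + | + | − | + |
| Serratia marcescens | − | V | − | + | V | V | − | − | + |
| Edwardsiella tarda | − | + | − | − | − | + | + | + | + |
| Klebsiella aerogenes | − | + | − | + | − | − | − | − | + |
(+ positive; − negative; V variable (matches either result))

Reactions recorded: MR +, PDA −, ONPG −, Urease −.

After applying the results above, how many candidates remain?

Urease −: excludes Proteus mirabilis, Proteus vulgaris, Providencia rettgeri, Klebsiella pneumoniae — 11 left.
PDA −: excludes Providencia stuartii — 10 left.
MR +: excludes Enterobacter cloacae, Klebsiella aerogenes — 8 left.
ONPG −: excludes 5 organisms — 3 left.
Still consistent: Edwardsiella tarda, Salmonella enterica, Shigella flexneri.

3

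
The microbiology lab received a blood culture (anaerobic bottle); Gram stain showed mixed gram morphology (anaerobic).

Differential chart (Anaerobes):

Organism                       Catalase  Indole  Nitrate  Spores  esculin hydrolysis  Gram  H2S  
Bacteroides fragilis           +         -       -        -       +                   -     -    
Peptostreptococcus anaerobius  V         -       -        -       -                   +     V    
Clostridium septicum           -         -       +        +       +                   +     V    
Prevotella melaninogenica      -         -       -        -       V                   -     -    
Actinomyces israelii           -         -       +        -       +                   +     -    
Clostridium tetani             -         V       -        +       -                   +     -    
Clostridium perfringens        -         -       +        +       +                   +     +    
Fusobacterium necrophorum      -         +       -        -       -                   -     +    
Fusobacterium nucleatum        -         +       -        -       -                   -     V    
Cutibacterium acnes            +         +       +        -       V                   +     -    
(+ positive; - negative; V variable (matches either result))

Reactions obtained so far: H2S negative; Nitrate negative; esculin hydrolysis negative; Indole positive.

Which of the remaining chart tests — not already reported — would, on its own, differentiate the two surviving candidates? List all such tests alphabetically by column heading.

Gram, Spores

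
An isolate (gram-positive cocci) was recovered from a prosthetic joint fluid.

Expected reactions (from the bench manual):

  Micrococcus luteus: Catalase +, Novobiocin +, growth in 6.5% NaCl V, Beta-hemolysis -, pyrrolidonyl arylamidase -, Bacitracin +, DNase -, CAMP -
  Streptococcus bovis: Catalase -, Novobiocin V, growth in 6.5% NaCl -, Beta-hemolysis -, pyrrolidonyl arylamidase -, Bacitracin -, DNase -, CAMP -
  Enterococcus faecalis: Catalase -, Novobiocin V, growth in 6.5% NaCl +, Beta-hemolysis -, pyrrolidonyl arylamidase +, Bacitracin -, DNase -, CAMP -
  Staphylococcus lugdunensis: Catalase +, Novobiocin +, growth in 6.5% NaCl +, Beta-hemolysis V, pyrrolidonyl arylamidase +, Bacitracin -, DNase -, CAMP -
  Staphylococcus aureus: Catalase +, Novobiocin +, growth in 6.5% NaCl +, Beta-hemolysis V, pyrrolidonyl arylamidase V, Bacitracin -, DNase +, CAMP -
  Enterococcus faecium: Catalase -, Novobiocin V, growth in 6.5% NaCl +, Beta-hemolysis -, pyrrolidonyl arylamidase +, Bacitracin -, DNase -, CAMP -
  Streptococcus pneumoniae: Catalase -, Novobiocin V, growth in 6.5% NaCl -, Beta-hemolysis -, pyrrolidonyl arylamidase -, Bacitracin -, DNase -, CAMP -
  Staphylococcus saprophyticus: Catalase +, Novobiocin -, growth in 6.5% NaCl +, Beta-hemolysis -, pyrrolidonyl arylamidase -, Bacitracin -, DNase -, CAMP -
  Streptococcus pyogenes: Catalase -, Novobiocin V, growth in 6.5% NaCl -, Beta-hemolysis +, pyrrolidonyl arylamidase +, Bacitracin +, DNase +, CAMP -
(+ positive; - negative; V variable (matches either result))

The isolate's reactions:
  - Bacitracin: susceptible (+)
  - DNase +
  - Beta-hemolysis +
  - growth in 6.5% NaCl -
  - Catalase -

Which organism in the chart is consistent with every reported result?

growth in 6.5% NaCl -: excludes 5 organisms — 4 left.
Beta-hemolysis +: excludes Micrococcus luteus, Streptococcus bovis, Streptococcus pneumoniae — 1 left.
Bacitracin +: the one remaining candidate is consistent.
Catalase -: the one remaining candidate is consistent.
DNase +: the one remaining candidate is consistent.

Streptococcus pyogenes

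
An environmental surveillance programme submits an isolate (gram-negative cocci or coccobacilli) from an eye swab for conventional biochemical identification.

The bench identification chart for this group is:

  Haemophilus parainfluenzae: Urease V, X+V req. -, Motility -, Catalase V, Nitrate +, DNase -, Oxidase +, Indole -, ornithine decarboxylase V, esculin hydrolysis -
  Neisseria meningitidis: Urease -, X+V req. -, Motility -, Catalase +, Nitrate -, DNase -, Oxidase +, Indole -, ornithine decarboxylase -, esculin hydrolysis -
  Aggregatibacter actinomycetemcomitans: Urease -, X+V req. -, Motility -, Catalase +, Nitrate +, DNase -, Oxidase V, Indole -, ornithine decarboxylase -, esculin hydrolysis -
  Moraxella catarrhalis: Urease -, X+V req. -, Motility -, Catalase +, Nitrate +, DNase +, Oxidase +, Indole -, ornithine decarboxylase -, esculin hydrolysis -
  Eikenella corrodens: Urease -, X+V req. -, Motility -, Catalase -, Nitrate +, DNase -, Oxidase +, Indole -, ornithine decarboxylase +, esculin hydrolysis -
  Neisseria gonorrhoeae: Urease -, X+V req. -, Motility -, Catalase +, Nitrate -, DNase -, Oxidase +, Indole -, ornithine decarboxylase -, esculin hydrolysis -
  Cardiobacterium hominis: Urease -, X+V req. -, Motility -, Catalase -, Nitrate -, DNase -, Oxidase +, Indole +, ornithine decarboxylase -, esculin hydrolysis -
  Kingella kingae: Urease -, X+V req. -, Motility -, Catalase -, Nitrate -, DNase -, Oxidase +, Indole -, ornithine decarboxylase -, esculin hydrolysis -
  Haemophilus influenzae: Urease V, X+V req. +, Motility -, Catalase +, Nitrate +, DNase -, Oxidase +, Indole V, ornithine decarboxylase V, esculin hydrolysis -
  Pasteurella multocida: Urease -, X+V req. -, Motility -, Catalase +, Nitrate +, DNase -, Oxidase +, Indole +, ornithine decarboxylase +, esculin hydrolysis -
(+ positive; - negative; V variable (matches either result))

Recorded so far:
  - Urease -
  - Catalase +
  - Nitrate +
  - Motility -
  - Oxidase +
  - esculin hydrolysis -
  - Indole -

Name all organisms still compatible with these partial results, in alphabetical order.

Oxidase +: all 10 remaining candidates are consistent.
Motility -: all 10 remaining candidates are consistent.
esculin hydrolysis -: all 10 remaining candidates are consistent.
Urease -: all 10 remaining candidates are consistent.
Indole -: excludes Cardiobacterium hominis, Pasteurella multocida — 8 left.
Catalase +: excludes Eikenella corrodens, Kingella kingae — 6 left.
Nitrate +: excludes Neisseria meningitidis, Neisseria gonorrhoeae — 4 left.

Aggregatibacter actinomycetemcomitans, Haemophilus influenzae, Haemophilus parainfluenzae, Moraxella catarrhalis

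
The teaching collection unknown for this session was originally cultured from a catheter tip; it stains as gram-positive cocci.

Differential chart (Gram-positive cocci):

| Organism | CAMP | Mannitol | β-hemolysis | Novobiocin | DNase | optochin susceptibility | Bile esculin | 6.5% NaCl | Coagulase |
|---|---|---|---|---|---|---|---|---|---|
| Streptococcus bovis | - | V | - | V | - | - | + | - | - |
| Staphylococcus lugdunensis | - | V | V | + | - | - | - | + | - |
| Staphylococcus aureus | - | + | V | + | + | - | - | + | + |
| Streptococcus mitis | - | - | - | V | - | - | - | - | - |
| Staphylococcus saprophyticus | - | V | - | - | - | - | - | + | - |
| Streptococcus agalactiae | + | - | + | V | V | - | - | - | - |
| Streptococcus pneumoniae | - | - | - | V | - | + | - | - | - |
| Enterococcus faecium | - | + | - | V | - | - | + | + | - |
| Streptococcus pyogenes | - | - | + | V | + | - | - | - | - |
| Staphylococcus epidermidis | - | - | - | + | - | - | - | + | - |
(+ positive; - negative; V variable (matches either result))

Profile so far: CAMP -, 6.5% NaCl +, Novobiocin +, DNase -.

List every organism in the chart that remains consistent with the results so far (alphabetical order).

6.5% NaCl +: excludes 5 organisms — 5 left.
DNase -: excludes Staphylococcus aureus — 4 left.
CAMP -: all 4 remaining candidates are consistent.
Novobiocin +: excludes Staphylococcus saprophyticus — 3 left.

Enterococcus faecium, Staphylococcus epidermidis, Staphylococcus lugdunensis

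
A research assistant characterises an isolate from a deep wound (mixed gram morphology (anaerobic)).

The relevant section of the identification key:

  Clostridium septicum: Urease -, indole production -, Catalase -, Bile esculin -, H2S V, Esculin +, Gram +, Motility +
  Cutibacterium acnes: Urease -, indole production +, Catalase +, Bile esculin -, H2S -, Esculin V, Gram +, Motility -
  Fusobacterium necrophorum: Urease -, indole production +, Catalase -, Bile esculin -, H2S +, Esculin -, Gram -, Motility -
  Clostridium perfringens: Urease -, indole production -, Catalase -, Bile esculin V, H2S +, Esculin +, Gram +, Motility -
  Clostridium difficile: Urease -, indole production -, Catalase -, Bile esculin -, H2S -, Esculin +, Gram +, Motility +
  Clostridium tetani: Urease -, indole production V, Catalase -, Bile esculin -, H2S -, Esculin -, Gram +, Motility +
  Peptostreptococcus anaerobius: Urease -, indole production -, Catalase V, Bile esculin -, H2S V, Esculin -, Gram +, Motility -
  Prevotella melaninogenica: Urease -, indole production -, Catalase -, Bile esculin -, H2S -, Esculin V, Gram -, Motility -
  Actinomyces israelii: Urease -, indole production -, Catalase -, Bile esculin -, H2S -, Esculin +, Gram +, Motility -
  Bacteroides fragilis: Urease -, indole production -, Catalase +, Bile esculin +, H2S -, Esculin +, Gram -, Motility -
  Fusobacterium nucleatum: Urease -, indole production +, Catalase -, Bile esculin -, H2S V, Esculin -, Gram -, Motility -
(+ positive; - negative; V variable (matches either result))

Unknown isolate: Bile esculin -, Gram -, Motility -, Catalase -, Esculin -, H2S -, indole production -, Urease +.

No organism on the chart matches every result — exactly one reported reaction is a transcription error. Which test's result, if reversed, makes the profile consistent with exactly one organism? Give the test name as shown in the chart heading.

Urease

As reported, no row in the chart matches all 8 reactions.
Reversing Catalase → still no organism matches.
Reversing indole production → still no organism matches.
Reversing Urease (to -) → unique match: Prevotella melaninogenica.
Reversing Gram → still no organism matches.
Reversing Bile esculin → still no organism matches.
Reversing Motility → still no organism matches.
Reversing H2S → still no organism matches.
Reversing Esculin → still no organism matches.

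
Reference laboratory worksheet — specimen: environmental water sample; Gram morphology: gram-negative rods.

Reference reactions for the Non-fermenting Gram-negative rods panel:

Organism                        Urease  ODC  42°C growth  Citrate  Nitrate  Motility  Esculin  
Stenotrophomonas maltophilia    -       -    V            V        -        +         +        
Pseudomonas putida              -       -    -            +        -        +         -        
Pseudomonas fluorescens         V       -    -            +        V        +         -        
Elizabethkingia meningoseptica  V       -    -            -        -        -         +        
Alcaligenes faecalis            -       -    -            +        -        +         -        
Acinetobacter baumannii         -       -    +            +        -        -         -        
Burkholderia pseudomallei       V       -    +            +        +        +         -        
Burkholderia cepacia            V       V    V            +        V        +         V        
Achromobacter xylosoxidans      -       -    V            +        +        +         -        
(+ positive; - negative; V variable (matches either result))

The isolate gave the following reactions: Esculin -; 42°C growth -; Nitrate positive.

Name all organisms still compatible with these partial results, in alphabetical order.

Achromobacter xylosoxidans, Burkholderia cepacia, Pseudomonas fluorescens

Nitrate +: excludes 5 organisms — 4 left.
42°C growth -: excludes Burkholderia pseudomallei — 3 left.
Esculin -: all 3 remaining candidates are consistent.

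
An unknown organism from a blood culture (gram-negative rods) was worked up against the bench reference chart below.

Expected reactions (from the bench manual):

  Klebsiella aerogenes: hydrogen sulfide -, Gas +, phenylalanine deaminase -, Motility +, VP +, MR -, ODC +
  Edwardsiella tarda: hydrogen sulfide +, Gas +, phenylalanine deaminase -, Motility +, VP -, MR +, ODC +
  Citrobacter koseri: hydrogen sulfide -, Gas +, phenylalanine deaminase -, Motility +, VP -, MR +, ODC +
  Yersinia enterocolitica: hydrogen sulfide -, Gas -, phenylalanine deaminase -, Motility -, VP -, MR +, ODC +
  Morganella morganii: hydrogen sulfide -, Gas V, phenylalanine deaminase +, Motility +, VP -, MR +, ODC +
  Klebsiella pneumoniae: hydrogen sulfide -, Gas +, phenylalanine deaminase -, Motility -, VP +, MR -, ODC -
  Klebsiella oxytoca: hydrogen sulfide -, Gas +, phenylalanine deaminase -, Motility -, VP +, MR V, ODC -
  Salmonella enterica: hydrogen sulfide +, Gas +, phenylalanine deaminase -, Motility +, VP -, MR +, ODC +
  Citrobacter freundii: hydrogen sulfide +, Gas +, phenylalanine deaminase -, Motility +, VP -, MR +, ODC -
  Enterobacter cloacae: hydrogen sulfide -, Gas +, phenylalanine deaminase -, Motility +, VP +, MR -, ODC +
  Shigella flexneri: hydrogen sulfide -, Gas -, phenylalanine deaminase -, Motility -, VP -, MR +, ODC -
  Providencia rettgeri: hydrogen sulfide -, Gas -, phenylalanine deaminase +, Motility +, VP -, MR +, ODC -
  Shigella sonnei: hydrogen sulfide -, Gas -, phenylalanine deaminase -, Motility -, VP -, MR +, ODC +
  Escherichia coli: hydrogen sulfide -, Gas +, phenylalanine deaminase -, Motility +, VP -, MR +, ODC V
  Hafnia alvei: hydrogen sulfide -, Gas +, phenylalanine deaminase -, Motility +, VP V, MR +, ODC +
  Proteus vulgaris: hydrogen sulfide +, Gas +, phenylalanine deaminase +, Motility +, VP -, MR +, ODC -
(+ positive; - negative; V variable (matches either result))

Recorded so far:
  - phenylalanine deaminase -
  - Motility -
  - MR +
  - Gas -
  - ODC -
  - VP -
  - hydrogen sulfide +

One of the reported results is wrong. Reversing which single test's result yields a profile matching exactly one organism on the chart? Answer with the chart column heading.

As reported, no row in the chart matches all 7 reactions.
Reversing VP → still no organism matches.
Reversing ODC → still no organism matches.
Reversing phenylalanine deaminase → still no organism matches.
Reversing Gas → still no organism matches.
Reversing hydrogen sulfide (to -) → unique match: Shigella flexneri.
Reversing MR → still no organism matches.
Reversing Motility → still no organism matches.

hydrogen sulfide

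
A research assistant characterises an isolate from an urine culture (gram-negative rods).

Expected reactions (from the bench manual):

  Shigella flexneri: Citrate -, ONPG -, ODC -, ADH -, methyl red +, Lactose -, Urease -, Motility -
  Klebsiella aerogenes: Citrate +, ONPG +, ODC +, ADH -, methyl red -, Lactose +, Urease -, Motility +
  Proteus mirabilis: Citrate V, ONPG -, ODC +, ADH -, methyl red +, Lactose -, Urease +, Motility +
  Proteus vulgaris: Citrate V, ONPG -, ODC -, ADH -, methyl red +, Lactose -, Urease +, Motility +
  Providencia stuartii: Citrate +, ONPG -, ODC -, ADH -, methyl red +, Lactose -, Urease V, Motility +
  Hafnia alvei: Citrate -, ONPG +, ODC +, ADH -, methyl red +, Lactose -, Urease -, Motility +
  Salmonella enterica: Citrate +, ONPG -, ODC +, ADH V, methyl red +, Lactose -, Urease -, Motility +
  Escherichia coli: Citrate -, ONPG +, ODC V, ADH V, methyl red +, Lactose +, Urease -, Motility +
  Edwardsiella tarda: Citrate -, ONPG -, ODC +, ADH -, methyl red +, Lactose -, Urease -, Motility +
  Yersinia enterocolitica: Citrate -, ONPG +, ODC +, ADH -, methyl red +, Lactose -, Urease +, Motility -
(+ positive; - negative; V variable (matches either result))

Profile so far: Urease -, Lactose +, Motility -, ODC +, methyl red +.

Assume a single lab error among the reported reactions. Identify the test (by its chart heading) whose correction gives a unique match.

As reported, no row in the chart matches all 5 reactions.
Reversing methyl red → still no organism matches.
Reversing Urease → still no organism matches.
Reversing Motility (to +) → unique match: Escherichia coli.
Reversing ODC → still no organism matches.
Reversing Lactose → still no organism matches.

Motility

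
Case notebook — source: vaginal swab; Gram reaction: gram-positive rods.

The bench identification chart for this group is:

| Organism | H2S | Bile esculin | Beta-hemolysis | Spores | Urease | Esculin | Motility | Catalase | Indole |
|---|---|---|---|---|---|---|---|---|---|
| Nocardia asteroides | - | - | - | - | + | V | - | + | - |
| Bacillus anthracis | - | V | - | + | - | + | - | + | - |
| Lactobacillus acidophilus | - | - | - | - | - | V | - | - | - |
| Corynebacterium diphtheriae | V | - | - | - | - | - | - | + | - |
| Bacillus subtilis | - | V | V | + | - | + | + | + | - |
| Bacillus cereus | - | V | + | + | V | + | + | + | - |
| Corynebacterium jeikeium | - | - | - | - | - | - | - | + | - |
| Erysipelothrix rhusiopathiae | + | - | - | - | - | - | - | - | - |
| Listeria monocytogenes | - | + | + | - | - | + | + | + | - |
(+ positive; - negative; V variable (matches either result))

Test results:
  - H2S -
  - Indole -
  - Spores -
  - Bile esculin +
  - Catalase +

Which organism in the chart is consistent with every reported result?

Catalase +: excludes Lactobacillus acidophilus, Erysipelothrix rhusiopathiae — 7 left.
H2S -: all 7 remaining candidates are consistent.
Spores -: excludes Bacillus anthracis, Bacillus subtilis, Bacillus cereus — 4 left.
Bile esculin +: excludes Nocardia asteroides, Corynebacterium diphtheriae, Corynebacterium jeikeium — 1 left.
Indole -: the one remaining candidate is consistent.

Listeria monocytogenes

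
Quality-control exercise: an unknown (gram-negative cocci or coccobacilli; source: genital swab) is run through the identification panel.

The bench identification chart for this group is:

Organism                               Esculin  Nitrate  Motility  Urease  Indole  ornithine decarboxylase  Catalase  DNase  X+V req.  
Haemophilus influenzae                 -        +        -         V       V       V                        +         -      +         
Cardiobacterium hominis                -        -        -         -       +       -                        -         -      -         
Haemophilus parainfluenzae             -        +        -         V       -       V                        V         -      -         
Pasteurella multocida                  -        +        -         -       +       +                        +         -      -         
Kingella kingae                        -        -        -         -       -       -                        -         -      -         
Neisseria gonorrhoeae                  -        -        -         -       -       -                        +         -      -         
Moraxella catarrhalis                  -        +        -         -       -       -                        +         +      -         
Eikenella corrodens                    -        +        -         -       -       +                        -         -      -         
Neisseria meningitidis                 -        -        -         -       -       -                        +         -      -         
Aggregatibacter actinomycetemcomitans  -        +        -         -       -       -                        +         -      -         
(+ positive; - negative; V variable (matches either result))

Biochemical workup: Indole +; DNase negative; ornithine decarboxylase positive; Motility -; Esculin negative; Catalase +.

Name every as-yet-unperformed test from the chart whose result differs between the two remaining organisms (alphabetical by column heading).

ornithine decarboxylase +: excludes 6 organisms — 4 left.
Catalase +: excludes Eikenella corrodens — 3 left.
Esculin -: all 3 remaining candidates are consistent.
DNase -: all 3 remaining candidates are consistent.
Motility -: all 3 remaining candidates are consistent.
Indole +: excludes Haemophilus parainfluenzae — 2 left.
Two candidates remain: Haemophilus influenzae and Pasteurella multocida.
  Nitrate: + vs + — same for both, does not separate.
  Urease: V vs - — variable for at least one, does not separate.
  X+V req.: Haemophilus influenzae +, Pasteurella multocida - — discriminates.

X+V req.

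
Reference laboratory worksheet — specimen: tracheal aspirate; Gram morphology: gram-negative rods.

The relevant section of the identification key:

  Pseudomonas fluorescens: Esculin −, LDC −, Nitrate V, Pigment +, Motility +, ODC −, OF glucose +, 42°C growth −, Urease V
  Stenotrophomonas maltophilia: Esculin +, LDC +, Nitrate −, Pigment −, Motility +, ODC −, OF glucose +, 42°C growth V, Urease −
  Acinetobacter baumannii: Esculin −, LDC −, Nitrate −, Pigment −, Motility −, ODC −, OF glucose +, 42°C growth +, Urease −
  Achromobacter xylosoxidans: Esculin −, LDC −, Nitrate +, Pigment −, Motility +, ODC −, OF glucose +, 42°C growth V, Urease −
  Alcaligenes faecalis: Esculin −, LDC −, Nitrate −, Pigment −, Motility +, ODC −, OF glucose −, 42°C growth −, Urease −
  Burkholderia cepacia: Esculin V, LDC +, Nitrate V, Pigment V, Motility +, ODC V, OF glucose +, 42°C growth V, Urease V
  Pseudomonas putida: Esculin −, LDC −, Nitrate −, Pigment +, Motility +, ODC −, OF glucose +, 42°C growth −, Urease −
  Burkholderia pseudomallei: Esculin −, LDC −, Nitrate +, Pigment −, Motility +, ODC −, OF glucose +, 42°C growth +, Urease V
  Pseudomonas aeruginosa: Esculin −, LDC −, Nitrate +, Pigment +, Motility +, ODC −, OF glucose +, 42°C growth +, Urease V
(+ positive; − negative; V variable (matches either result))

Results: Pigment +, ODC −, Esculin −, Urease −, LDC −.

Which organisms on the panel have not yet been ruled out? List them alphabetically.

Pseudomonas aeruginosa, Pseudomonas fluorescens, Pseudomonas putida

Urease −: all 9 remaining candidates are consistent.
ODC −: all 9 remaining candidates are consistent.
Esculin −: excludes Stenotrophomonas maltophilia — 8 left.
LDC −: excludes Burkholderia cepacia — 7 left.
Pigment +: excludes Acinetobacter baumannii, Achromobacter xylosoxidans, Alcaligenes faecalis, Burkholderia pseudomallei — 3 left.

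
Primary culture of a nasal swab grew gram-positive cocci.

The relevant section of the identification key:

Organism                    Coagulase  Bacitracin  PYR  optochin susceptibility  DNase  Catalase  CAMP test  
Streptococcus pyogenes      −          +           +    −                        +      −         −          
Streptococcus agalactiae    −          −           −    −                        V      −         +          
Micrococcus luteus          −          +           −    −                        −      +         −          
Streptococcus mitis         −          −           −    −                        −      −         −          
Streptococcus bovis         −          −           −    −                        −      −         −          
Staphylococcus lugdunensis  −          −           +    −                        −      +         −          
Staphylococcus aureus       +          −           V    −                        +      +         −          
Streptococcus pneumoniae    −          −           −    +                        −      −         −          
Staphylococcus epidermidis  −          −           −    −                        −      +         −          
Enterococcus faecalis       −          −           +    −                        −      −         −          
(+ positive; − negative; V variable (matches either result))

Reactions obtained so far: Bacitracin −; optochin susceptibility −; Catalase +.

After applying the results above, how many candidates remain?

3

optochin susceptibility −: excludes Streptococcus pneumoniae — 9 left.
Bacitracin −: excludes Streptococcus pyogenes, Micrococcus luteus — 7 left.
Catalase +: excludes Streptococcus agalactiae, Streptococcus mitis, Streptococcus bovis, Enterococcus faecalis — 3 left.
Still consistent: Staphylococcus aureus, Staphylococcus epidermidis, Staphylococcus lugdunensis.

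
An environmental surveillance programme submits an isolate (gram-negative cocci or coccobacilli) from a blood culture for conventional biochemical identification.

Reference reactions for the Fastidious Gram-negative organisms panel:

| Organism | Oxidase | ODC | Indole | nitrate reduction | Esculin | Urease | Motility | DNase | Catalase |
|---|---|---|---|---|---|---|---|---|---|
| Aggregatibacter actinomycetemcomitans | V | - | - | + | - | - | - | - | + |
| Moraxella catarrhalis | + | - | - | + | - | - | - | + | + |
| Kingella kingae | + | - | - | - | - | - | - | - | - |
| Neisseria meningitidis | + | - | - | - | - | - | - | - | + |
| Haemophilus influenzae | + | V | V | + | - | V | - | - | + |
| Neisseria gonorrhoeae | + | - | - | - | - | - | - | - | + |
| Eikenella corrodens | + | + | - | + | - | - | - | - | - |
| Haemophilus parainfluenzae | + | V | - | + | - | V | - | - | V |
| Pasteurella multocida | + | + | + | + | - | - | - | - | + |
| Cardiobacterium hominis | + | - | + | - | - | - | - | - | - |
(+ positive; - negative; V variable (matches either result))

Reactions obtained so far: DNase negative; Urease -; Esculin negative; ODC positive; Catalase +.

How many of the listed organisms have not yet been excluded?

DNase -: excludes Moraxella catarrhalis — 9 left.
Urease -: all 9 remaining candidates are consistent.
Esculin -: all 9 remaining candidates are consistent.
Catalase +: excludes Kingella kingae, Eikenella corrodens, Cardiobacterium hominis — 6 left.
ODC +: excludes Aggregatibacter actinomycetemcomitans, Neisseria meningitidis, Neisseria gonorrhoeae — 3 left.
Still consistent: Haemophilus influenzae, Haemophilus parainfluenzae, Pasteurella multocida.

3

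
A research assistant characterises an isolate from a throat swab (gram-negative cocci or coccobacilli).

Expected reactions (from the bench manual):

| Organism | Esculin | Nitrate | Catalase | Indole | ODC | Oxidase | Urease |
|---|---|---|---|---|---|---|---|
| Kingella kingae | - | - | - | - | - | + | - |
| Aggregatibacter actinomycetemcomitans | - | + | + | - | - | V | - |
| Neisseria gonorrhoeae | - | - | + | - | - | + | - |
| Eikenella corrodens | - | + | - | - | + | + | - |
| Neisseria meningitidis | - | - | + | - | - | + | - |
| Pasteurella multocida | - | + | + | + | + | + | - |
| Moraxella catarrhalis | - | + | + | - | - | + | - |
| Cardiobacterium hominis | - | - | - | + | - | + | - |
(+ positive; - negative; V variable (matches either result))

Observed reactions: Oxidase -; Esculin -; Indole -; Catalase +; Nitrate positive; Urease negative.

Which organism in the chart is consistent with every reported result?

Oxidase -: excludes 7 organisms — 1 left.
Nitrate +: the one remaining candidate is consistent.
Catalase +: the one remaining candidate is consistent.
Urease -: the one remaining candidate is consistent.
Indole -: the one remaining candidate is consistent.
Esculin -: the one remaining candidate is consistent.

Aggregatibacter actinomycetemcomitans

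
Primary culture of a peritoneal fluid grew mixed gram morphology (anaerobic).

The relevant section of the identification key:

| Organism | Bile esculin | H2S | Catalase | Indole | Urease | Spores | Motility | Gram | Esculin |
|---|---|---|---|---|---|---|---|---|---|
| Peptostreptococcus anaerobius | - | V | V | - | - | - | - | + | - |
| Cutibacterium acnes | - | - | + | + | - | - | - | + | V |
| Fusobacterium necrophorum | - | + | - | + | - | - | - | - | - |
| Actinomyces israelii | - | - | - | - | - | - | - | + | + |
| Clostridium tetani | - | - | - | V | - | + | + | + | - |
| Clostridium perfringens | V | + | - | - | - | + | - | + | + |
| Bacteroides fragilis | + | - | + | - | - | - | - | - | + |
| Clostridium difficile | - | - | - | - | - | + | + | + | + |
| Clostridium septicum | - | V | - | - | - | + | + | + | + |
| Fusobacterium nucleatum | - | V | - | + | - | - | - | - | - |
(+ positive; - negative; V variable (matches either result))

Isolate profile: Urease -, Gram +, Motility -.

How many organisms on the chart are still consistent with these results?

Urease -: all 10 remaining candidates are consistent.
Gram +: excludes Fusobacterium necrophorum, Bacteroides fragilis, Fusobacterium nucleatum — 7 left.
Motility -: excludes Clostridium tetani, Clostridium difficile, Clostridium septicum — 4 left.
Still consistent: Actinomyces israelii, Clostridium perfringens, Cutibacterium acnes, Peptostreptococcus anaerobius.

4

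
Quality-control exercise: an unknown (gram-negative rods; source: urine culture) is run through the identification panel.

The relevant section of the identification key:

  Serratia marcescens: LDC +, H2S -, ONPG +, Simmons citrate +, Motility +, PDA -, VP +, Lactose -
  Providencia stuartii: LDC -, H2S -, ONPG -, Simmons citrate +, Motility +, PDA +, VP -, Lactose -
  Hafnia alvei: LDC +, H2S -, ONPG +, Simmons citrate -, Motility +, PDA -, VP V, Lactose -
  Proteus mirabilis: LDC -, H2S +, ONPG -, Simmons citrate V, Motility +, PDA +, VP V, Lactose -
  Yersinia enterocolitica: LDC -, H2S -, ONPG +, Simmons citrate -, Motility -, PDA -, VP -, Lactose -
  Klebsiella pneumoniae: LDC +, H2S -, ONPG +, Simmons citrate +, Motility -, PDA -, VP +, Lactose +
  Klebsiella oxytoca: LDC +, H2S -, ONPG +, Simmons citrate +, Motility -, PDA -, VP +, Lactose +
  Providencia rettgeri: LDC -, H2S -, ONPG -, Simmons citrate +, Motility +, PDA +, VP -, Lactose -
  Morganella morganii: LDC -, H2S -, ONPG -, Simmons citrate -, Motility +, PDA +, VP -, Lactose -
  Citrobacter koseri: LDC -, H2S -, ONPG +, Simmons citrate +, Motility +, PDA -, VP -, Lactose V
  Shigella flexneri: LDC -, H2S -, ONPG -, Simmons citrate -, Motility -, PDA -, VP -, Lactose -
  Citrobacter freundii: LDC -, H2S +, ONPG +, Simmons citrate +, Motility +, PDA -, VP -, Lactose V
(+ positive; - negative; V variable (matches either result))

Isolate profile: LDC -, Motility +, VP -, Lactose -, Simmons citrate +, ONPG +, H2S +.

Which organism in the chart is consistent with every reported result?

Simmons citrate +: excludes Hafnia alvei, Yersinia enterocolitica, Morganella morganii, Shigella flexneri — 8 left.
H2S +: excludes 6 organisms — 2 left.
VP -: all 2 remaining candidates are consistent.
Motility +: all 2 remaining candidates are consistent.
LDC -: all 2 remaining candidates are consistent.
ONPG +: excludes Proteus mirabilis — 1 left.
Lactose -: the one remaining candidate is consistent.

Citrobacter freundii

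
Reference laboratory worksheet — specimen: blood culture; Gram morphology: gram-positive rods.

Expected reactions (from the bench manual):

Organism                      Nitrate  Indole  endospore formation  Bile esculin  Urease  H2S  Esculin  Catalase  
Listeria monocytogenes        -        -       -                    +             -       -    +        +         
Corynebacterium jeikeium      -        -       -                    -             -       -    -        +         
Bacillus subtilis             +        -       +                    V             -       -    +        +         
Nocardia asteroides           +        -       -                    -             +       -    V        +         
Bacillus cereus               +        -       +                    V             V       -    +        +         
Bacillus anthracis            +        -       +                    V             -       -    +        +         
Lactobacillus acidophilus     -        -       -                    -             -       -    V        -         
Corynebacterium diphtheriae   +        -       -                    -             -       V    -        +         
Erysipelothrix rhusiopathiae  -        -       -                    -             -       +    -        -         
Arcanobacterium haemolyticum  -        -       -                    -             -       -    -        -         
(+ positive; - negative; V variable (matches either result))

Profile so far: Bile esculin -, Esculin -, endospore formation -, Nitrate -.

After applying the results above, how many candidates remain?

4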